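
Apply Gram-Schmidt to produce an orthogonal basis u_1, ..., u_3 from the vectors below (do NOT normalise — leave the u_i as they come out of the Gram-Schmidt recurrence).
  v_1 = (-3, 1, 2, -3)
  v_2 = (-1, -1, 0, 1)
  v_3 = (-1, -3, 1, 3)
Orthogonal basis:
  u_1 = (-3, 1, 2, -3)
  u_2 = (-26/23, -22/23, 2/23, 20/23)
  u_3 = (11/17, -9/17, 24/17, 2/17)

Apply the Gram-Schmidt recurrence
  u_1 = v_1
  u_i = v_i − Σ_{j<i} ((v_i · u_j) / (u_j · u_j)) · u_j.

Step by step this gives:
  u_1 = (-3, 1, 2, -3)
  u_2 = (-26/23, -22/23, 2/23, 20/23)
  u_3 = (11/17, -9/17, 24/17, 2/17)

Orthogonality check:
  u_2 · u_1 = 0 (should be 0)
  u_3 · u_1 = 0 (should be 0)
  u_3 · u_2 = 0 (should be 0)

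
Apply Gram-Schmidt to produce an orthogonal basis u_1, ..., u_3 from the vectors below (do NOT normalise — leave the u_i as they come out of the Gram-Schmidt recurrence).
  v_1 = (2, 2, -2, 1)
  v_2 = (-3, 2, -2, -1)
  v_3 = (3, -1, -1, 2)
Orthogonal basis:
  u_1 = (2, 2, -2, 1)
  u_2 = (-41/13, 24/13, -24/13, -14/13)
  u_3 = (-64/233, -241/233, -225/233, 160/233)

Apply the Gram-Schmidt recurrence
  u_1 = v_1
  u_i = v_i − Σ_{j<i} ((v_i · u_j) / (u_j · u_j)) · u_j.

Step by step this gives:
  u_1 = (2, 2, -2, 1)
  u_2 = (-41/13, 24/13, -24/13, -14/13)
  u_3 = (-64/233, -241/233, -225/233, 160/233)

Orthogonality check:
  u_2 · u_1 = 0 (should be 0)
  u_3 · u_1 = 0 (should be 0)
  u_3 · u_2 = 0 (should be 0)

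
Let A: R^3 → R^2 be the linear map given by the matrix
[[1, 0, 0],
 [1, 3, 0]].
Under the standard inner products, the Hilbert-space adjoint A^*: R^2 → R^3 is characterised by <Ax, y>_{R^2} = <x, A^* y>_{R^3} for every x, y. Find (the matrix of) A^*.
A^* = A^T =
[[1, 1],
 [0, 3],
 [0, 0]]

For real matrices with standard dot products, the defining identity <Ax, y> = <x, A^* y> gives (Ax)^T y = x^T (A^*) y, i.e. x^T A^T y = x^T (A^*) y. Since this holds for all x, y, we must have A^* = A^T. Therefore
A^* =
[[1, 1],
 [0, 3],
 [0, 0]].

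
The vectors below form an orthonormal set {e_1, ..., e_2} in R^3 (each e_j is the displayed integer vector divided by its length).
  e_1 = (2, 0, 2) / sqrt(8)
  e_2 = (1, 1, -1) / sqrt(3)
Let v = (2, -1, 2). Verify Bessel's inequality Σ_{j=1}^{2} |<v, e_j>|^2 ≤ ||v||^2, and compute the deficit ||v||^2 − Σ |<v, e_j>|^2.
Σ |<v, e_j>|^2 = 25/3; ||v||^2 = 9; deficit = 2/3

Write each e_j = u_j / sqrt(<u_j, u_j>) where u_j is the displayed integer vector. Then <v, e_j> = <v, u_j> / sqrt(<u_j, u_j>), so |<v, e_j>|^2 = <v, u_j>^2 / <u_j, u_j>.
Coefficients: <v, e_1> = 8/sqrt(8), <v, e_2> = -1/sqrt(3).
Square and sum: Σ |<v, e_j>|^2 = 25/3.
Compute ||v||^2 = v·v = 9.
Deficit = 9 − 25/3 = 2/3 ≥ 0, confirming Bessel's inequality. (The deficit equals ||v − Σ <v,e_j> e_j||^2, the squared distance from v to span{e_j}.)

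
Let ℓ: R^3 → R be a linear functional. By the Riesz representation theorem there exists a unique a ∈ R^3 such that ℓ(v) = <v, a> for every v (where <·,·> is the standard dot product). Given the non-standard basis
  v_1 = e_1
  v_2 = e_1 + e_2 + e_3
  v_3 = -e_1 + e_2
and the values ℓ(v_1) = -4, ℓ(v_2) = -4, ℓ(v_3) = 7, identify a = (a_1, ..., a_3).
a = (-4, 3, -3)

Write a = (a_1, ..., a_3) in the standard basis. For each basis vector v_i, ℓ(v_i) = <v_i, a> is a linear equation in the a_j's. Collect the n equations into a matrix system V a = ℓ, where row i of V is v_i (expressed in the standard basis). Since V is invertible (lower-triangular with 1s on the diagonal, up to permutation), solve by back-substitution:
  V =
[[1, 0, 0],
 [1, 1, 1],
 [-1, 1, 0]]
  V a = (-4, -4, 7)
Solving gives a = (-4, 3, -3).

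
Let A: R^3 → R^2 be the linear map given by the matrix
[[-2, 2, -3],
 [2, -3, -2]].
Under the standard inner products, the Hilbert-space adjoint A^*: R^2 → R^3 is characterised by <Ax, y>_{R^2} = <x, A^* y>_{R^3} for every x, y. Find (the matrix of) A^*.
A^* = A^T =
[[-2, 2],
 [2, -3],
 [-3, -2]]

For real matrices with standard dot products, the defining identity <Ax, y> = <x, A^* y> gives (Ax)^T y = x^T (A^*) y, i.e. x^T A^T y = x^T (A^*) y. Since this holds for all x, y, we must have A^* = A^T. Therefore
A^* =
[[-2, 2],
 [2, -3],
 [-3, -2]].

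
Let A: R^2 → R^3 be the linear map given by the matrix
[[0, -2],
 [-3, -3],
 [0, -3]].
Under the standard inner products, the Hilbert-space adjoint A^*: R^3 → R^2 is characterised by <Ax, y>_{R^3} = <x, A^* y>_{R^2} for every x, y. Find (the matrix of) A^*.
A^* = A^T =
[[0, -3, 0],
 [-2, -3, -3]]

For real matrices with standard dot products, the defining identity <Ax, y> = <x, A^* y> gives (Ax)^T y = x^T (A^*) y, i.e. x^T A^T y = x^T (A^*) y. Since this holds for all x, y, we must have A^* = A^T. Therefore
A^* =
[[0, -3, 0],
 [-2, -3, -3]].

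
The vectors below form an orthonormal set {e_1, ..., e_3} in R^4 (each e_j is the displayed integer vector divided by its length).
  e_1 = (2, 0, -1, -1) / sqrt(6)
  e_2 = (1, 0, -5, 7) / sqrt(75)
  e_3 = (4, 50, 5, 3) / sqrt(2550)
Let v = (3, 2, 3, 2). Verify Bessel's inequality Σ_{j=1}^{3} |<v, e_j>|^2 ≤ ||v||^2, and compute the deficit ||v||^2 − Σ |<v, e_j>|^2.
Σ |<v, e_j>|^2 = 365/51; ||v||^2 = 26; deficit = 961/51

Write each e_j = u_j / sqrt(<u_j, u_j>) where u_j is the displayed integer vector. Then <v, e_j> = <v, u_j> / sqrt(<u_j, u_j>), so |<v, e_j>|^2 = <v, u_j>^2 / <u_j, u_j>.
Coefficients: <v, e_1> = 1/sqrt(6), <v, e_2> = 2/sqrt(75), <v, e_3> = 133/sqrt(2550).
Square and sum: Σ |<v, e_j>|^2 = 365/51.
Compute ||v||^2 = v·v = 26.
Deficit = 26 − 365/51 = 961/51 ≥ 0, confirming Bessel's inequality. (The deficit equals ||v − Σ <v,e_j> e_j||^2, the squared distance from v to span{e_j}.)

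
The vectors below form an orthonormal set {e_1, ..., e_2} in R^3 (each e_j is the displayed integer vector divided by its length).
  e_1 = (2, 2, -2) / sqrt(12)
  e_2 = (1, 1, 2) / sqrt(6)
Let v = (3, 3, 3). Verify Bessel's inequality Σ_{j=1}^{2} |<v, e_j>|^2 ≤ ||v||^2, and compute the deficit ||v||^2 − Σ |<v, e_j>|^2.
Σ |<v, e_j>|^2 = 27; ||v||^2 = 27; deficit = 0

Write each e_j = u_j / sqrt(<u_j, u_j>) where u_j is the displayed integer vector. Then <v, e_j> = <v, u_j> / sqrt(<u_j, u_j>), so |<v, e_j>|^2 = <v, u_j>^2 / <u_j, u_j>.
Coefficients: <v, e_1> = 6/sqrt(12), <v, e_2> = 12/sqrt(6).
Square and sum: Σ |<v, e_j>|^2 = 27.
Compute ||v||^2 = v·v = 27.
Deficit = 27 − 27 = 0 ≥ 0, confirming Bessel's inequality. (The deficit equals ||v − Σ <v,e_j> e_j||^2, the squared distance from v to span{e_j}.)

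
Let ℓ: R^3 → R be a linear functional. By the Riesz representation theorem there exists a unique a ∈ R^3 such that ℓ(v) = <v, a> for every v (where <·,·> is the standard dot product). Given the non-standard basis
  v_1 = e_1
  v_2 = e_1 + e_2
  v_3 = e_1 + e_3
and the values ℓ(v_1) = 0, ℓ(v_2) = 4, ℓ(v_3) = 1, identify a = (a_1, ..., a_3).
a = (0, 4, 1)

Write a = (a_1, ..., a_3) in the standard basis. For each basis vector v_i, ℓ(v_i) = <v_i, a> is a linear equation in the a_j's. Collect the n equations into a matrix system V a = ℓ, where row i of V is v_i (expressed in the standard basis). Since V is invertible (lower-triangular with 1s on the diagonal, up to permutation), solve by back-substitution:
  V =
[[1, 0, 0],
 [1, 1, 0],
 [1, 0, 1]]
  V a = (0, 4, 1)
Solving gives a = (0, 4, 1).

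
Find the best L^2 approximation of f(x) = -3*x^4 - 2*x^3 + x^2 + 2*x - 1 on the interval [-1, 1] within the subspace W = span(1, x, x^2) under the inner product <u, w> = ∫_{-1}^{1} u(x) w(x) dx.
g(x) = -11*x^2/7 + 4*x/5 - 26/35

The best approximation g ∈ W is the orthogonal projection of f onto W. Writing g = a_0 + a_1 x + a_2 x^2, the coefficients solve the normal equations G · a = b where
  G_{ij} = <φ_i, φ_j> and b_i = <f, φ_i>, with φ_0 = 1, φ_1 = x, φ_2 = x^2.
G =
  [2, 0, 2/3]
  [0, 2/3, 0]
  [2/3, 0, 2/5],
b = (-38/15, 8/15, -118/105).
Solving gives a_0 = -26/35, a_1 = 4/5, a_2 = -11/7, so
  g(x) = -11*x^2/7 + 4*x/5 - 26/35.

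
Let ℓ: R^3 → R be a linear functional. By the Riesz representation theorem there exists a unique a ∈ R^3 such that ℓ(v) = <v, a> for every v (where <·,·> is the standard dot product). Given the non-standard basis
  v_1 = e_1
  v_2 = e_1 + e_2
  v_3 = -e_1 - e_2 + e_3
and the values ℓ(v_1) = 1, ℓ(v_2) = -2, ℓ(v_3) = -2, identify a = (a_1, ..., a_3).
a = (1, -3, -4)

Write a = (a_1, ..., a_3) in the standard basis. For each basis vector v_i, ℓ(v_i) = <v_i, a> is a linear equation in the a_j's. Collect the n equations into a matrix system V a = ℓ, where row i of V is v_i (expressed in the standard basis). Since V is invertible (lower-triangular with 1s on the diagonal, up to permutation), solve by back-substitution:
  V =
[[1, 0, 0],
 [1, 1, 0],
 [-1, -1, 1]]
  V a = (1, -2, -2)
Solving gives a = (1, -3, -4).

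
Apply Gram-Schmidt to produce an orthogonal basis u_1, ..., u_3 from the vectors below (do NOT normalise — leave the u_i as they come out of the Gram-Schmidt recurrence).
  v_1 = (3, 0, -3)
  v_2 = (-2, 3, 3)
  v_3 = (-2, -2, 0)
Orthogonal basis:
  u_1 = (3, 0, -3)
  u_2 = (1/2, 3, 1/2)
  u_3 = (-12/19, 4/19, -12/19)

Apply the Gram-Schmidt recurrence
  u_1 = v_1
  u_i = v_i − Σ_{j<i} ((v_i · u_j) / (u_j · u_j)) · u_j.

Step by step this gives:
  u_1 = (3, 0, -3)
  u_2 = (1/2, 3, 1/2)
  u_3 = (-12/19, 4/19, -12/19)

Orthogonality check:
  u_2 · u_1 = 0 (should be 0)
  u_3 · u_1 = 0 (should be 0)
  u_3 · u_2 = 0 (should be 0)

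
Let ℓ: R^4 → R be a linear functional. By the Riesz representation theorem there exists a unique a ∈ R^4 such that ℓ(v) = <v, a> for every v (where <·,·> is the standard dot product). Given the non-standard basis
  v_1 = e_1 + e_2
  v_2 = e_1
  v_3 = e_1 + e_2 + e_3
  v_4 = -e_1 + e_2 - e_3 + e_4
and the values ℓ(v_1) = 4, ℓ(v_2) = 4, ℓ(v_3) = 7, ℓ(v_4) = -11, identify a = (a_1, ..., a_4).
a = (4, 0, 3, -4)

Write a = (a_1, ..., a_4) in the standard basis. For each basis vector v_i, ℓ(v_i) = <v_i, a> is a linear equation in the a_j's. Collect the n equations into a matrix system V a = ℓ, where row i of V is v_i (expressed in the standard basis). Since V is invertible (lower-triangular with 1s on the diagonal, up to permutation), solve by back-substitution:
  V =
[[1, 1, 0, 0],
 [1, 0, 0, 0],
 [1, 1, 1, 0],
 [-1, 1, -1, 1]]
  V a = (4, 4, 7, -11)
Solving gives a = (4, 0, 3, -4).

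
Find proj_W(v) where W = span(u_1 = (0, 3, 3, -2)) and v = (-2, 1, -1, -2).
proj_W(v) = (0, 6/11, 6/11, -4/11)

Set up U = [u_1 | ... | u_1] ∈ R^(4×1). The projector onto W = col(U) is P = U (U^T U)^(-1) U^T.
Compute U^T U =
  [22],
and U^T v = (4).
Solve U^T U · c = U^T v for the coefficients: c = (2/11). The projection is proj_W(v) = U c.
Check: (v - proj_W(v)) · u_1 = 0  (should be 0).
Result: proj_W(v) = (0, 6/11, 6/11, -4/11).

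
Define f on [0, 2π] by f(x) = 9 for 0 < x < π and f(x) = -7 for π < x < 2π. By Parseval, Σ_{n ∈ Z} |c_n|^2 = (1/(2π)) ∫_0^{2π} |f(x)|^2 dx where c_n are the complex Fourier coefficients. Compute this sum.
Σ |c_n|^2 = 65

Parseval equates the L^2 energy of f (normalised by 1/(2π)) with the ℓ^2 sum of its Fourier coefficients: (1/(2π)) ∫_0^{2π} |f|^2 = Σ |c_n|^2.
Compute the left side: (1/(2π)) [∫_0^π 9^2 dx + ∫_π^{2π} (-7)^2 dx] = (1/(2π)) · (81π + 49π) = (81 + 49)/2 = 65.
So Σ_{n ∈ Z} |c_n|^2 = 65.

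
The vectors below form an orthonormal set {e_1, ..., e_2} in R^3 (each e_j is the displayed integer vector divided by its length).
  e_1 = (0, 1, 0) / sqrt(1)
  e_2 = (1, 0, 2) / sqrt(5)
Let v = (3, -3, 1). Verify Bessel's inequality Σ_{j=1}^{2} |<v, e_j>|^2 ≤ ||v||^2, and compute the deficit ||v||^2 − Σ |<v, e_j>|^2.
Σ |<v, e_j>|^2 = 14; ||v||^2 = 19; deficit = 5

Write each e_j = u_j / sqrt(<u_j, u_j>) where u_j is the displayed integer vector. Then <v, e_j> = <v, u_j> / sqrt(<u_j, u_j>), so |<v, e_j>|^2 = <v, u_j>^2 / <u_j, u_j>.
Coefficients: <v, e_1> = -3/sqrt(1), <v, e_2> = 5/sqrt(5).
Square and sum: Σ |<v, e_j>|^2 = 14.
Compute ||v||^2 = v·v = 19.
Deficit = 19 − 14 = 5 ≥ 0, confirming Bessel's inequality. (The deficit equals ||v − Σ <v,e_j> e_j||^2, the squared distance from v to span{e_j}.)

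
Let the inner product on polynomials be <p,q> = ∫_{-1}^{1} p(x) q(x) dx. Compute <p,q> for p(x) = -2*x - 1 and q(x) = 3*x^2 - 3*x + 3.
<p,q> = -4

Expand the product: p(x)·q(x) = -6*x^3 + 3*x^2 - 3*x - 3.
∫_{-1}^{1} of each monomial x^k gives [2/(k+1) if k even, 0 if k odd]. Integrating term-by-term (or equivalently evaluating the antiderivative F(x) = -3*x^4/2 + x^3 - 3*x^2/2 - 3*x at the endpoints):
  F(1) − F(−1) = -5 − (-1) = -4.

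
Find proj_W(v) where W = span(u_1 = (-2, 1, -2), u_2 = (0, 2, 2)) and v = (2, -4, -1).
proj_W(v) = (2, -4, -1)

Set up U = [u_1 | ... | u_2] ∈ R^(3×2). The projector onto W = col(U) is P = U (U^T U)^(-1) U^T.
Compute U^T U =
  [9, -2]
  [-2, 8],
and U^T v = (-6, -10).
Solve U^T U · c = U^T v for the coefficients: c = (-1, -3/2). The projection is proj_W(v) = U c.
Check: (v - proj_W(v)) · u_1 = 0  (should be 0).
Check: (v - proj_W(v)) · u_2 = 0  (should be 0).
Result: proj_W(v) = (2, -4, -1).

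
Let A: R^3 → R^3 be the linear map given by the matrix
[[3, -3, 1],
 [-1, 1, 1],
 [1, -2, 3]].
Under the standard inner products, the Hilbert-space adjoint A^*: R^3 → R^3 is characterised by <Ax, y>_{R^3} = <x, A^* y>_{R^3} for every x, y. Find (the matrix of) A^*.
A^* = A^T =
[[3, -1, 1],
 [-3, 1, -2],
 [1, 1, 3]]

For real matrices with standard dot products, the defining identity <Ax, y> = <x, A^* y> gives (Ax)^T y = x^T (A^*) y, i.e. x^T A^T y = x^T (A^*) y. Since this holds for all x, y, we must have A^* = A^T. Therefore
A^* =
[[3, -1, 1],
 [-3, 1, -2],
 [1, 1, 3]].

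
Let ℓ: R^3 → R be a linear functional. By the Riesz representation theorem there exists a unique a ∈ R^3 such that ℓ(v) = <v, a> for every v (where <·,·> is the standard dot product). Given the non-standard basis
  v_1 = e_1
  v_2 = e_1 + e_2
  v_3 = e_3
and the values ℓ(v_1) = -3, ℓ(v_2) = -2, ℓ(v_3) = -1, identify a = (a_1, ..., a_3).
a = (-3, 1, -1)

Write a = (a_1, ..., a_3) in the standard basis. For each basis vector v_i, ℓ(v_i) = <v_i, a> is a linear equation in the a_j's. Collect the n equations into a matrix system V a = ℓ, where row i of V is v_i (expressed in the standard basis). Since V is invertible (lower-triangular with 1s on the diagonal, up to permutation), solve by back-substitution:
  V =
[[1, 0, 0],
 [1, 1, 0],
 [0, 0, 1]]
  V a = (-3, -2, -1)
Solving gives a = (-3, 1, -1).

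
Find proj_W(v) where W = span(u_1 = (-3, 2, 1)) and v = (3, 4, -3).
proj_W(v) = (6/7, -4/7, -2/7)

Set up U = [u_1 | ... | u_1] ∈ R^(3×1). The projector onto W = col(U) is P = U (U^T U)^(-1) U^T.
Compute U^T U =
  [14],
and U^T v = (-4).
Solve U^T U · c = U^T v for the coefficients: c = (-2/7). The projection is proj_W(v) = U c.
Check: (v - proj_W(v)) · u_1 = 0  (should be 0).
Result: proj_W(v) = (6/7, -4/7, -2/7).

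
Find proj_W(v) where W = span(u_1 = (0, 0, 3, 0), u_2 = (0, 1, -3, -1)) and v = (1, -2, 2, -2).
proj_W(v) = (0, 0, 2, 0)

Set up U = [u_1 | ... | u_2] ∈ R^(4×2). The projector onto W = col(U) is P = U (U^T U)^(-1) U^T.
Compute U^T U =
  [9, -9]
  [-9, 11],
and U^T v = (6, -6).
Solve U^T U · c = U^T v for the coefficients: c = (2/3, 0). The projection is proj_W(v) = U c.
Check: (v - proj_W(v)) · u_1 = 0  (should be 0).
Check: (v - proj_W(v)) · u_2 = 0  (should be 0).
Result: proj_W(v) = (0, 0, 2, 0).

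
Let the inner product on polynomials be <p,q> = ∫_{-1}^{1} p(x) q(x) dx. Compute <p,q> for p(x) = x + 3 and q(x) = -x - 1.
<p,q> = -20/3

Expand the product: p(x)·q(x) = -x^2 - 4*x - 3.
∫_{-1}^{1} of each monomial x^k gives [2/(k+1) if k even, 0 if k odd]. Integrating term-by-term (or equivalently evaluating the antiderivative F(x) = -x^3/3 - 2*x^2 - 3*x at the endpoints):
  F(1) − F(−1) = -16/3 − (4/3) = -20/3.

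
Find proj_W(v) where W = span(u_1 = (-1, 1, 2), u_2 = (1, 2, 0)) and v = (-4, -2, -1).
proj_W(v) = (-56/29, -88/29, 16/29)

Set up U = [u_1 | ... | u_2] ∈ R^(3×2). The projector onto W = col(U) is P = U (U^T U)^(-1) U^T.
Compute U^T U =
  [6, 1]
  [1, 5],
and U^T v = (0, -8).
Solve U^T U · c = U^T v for the coefficients: c = (8/29, -48/29). The projection is proj_W(v) = U c.
Check: (v - proj_W(v)) · u_1 = 0  (should be 0).
Check: (v - proj_W(v)) · u_2 = 0  (should be 0).
Result: proj_W(v) = (-56/29, -88/29, 16/29).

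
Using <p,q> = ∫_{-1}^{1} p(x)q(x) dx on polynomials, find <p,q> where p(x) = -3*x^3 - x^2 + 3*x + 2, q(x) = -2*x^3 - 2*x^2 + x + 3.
<p,q> = 866/105

Expand the product: p(x)·q(x) = 6*x^6 + 8*x^5 - 7*x^4 - 20*x^3 - 4*x^2 + 11*x + 6.
∫_{-1}^{1} of each monomial x^k gives [2/(k+1) if k even, 0 if k odd]. Integrating term-by-term (or equivalently evaluating the antiderivative F(x) = 6*x^7/7 + 4*x^6/3 - 7*x^5/5 - 5*x^4 - 4*x^3/3 + 11*x^2/2 + 6*x at the endpoints):
  F(1) − F(−1) = 417/70 − (-481/210) = 866/105.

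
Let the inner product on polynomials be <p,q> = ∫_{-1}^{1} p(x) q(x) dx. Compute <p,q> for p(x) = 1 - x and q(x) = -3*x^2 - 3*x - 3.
<p,q> = -6

Expand the product: p(x)·q(x) = 3*x^3 - 3.
∫_{-1}^{1} of each monomial x^k gives [2/(k+1) if k even, 0 if k odd]. Integrating term-by-term (or equivalently evaluating the antiderivative F(x) = 3*x^4/4 - 3*x at the endpoints):
  F(1) − F(−1) = -9/4 − (15/4) = -6.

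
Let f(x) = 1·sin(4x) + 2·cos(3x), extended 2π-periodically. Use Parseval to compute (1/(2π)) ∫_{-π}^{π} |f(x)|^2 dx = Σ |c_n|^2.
Σ |c_n|^2 = 5/2

Expand |f|^2 and use orthogonality of {sin(nx), cos(mx)} on [-π, π]:
  ∫_{-π}^{π} sin(nx)^2 dx = π, ∫ cos(mx)^2 dx = π, and cross terms integrate to 0.
So ∫_{-π}^{π} f(x)^2 dx = 1^2 · π + 2^2 · π = (1 + 4)π.
Divide by 2π: (1 + 4)/2 = 5/2.
By Parseval, this equals Σ |c_n|^2.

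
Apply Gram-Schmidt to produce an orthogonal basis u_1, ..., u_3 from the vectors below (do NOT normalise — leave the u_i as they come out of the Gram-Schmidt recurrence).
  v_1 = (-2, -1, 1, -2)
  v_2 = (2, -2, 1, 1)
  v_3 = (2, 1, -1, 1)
Orthogonal basis:
  u_1 = (-2, -1, 1, -2)
  u_2 = (7/5, -23/10, 13/10, 2/5)
  u_3 = (6/13, 9/91, -1/7, -53/91)

Apply the Gram-Schmidt recurrence
  u_1 = v_1
  u_i = v_i − Σ_{j<i} ((v_i · u_j) / (u_j · u_j)) · u_j.

Step by step this gives:
  u_1 = (-2, -1, 1, -2)
  u_2 = (7/5, -23/10, 13/10, 2/5)
  u_3 = (6/13, 9/91, -1/7, -53/91)

Orthogonality check:
  u_2 · u_1 = 0 (should be 0)
  u_3 · u_1 = 0 (should be 0)
  u_3 · u_2 = 0 (should be 0)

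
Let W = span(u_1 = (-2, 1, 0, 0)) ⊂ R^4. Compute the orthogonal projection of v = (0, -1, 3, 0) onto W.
proj_W(v) = (2/5, -1/5, 0, 0)

Set up U = [u_1 | ... | u_1] ∈ R^(4×1). The projector onto W = col(U) is P = U (U^T U)^(-1) U^T.
Compute U^T U =
  [5],
and U^T v = (-1).
Solve U^T U · c = U^T v for the coefficients: c = (-1/5). The projection is proj_W(v) = U c.
Check: (v - proj_W(v)) · u_1 = 0  (should be 0).
Result: proj_W(v) = (2/5, -1/5, 0, 0).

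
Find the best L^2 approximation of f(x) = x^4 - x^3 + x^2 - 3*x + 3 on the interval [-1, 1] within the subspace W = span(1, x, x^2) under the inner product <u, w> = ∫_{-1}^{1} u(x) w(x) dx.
g(x) = 13*x^2/7 - 18*x/5 + 102/35

The best approximation g ∈ W is the orthogonal projection of f onto W. Writing g = a_0 + a_1 x + a_2 x^2, the coefficients solve the normal equations G · a = b where
  G_{ij} = <φ_i, φ_j> and b_i = <f, φ_i>, with φ_0 = 1, φ_1 = x, φ_2 = x^2.
G =
  [2, 0, 2/3]
  [0, 2/3, 0]
  [2/3, 0, 2/5],
b = (106/15, -12/5, 94/35).
Solving gives a_0 = 102/35, a_1 = -18/5, a_2 = 13/7, so
  g(x) = 13*x^2/7 - 18*x/5 + 102/35.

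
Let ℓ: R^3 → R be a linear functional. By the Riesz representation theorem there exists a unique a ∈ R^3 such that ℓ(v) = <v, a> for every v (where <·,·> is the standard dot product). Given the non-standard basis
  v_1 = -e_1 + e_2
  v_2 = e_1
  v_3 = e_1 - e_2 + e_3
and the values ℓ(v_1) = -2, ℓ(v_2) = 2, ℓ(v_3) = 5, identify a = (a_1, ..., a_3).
a = (2, 0, 3)

Write a = (a_1, ..., a_3) in the standard basis. For each basis vector v_i, ℓ(v_i) = <v_i, a> is a linear equation in the a_j's. Collect the n equations into a matrix system V a = ℓ, where row i of V is v_i (expressed in the standard basis). Since V is invertible (lower-triangular with 1s on the diagonal, up to permutation), solve by back-substitution:
  V =
[[-1, 1, 0],
 [1, 0, 0],
 [1, -1, 1]]
  V a = (-2, 2, 5)
Solving gives a = (2, 0, 3).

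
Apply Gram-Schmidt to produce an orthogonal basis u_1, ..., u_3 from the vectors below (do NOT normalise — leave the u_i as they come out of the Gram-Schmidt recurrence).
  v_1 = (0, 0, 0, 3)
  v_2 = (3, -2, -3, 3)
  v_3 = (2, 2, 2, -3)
Orthogonal basis:
  u_1 = (0, 0, 0, 3)
  u_2 = (3, -2, -3, 0)
  u_3 = (28/11, 18/11, 16/11, 0)

Apply the Gram-Schmidt recurrence
  u_1 = v_1
  u_i = v_i − Σ_{j<i} ((v_i · u_j) / (u_j · u_j)) · u_j.

Step by step this gives:
  u_1 = (0, 0, 0, 3)
  u_2 = (3, -2, -3, 0)
  u_3 = (28/11, 18/11, 16/11, 0)

Orthogonality check:
  u_2 · u_1 = 0 (should be 0)
  u_3 · u_1 = 0 (should be 0)
  u_3 · u_2 = 0 (should be 0)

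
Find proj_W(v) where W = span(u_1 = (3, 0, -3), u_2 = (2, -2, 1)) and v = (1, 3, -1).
proj_W(v) = (-1/17, 24/17, -35/17)

Set up U = [u_1 | ... | u_2] ∈ R^(3×2). The projector onto W = col(U) is P = U (U^T U)^(-1) U^T.
Compute U^T U =
  [18, 3]
  [3, 9],
and U^T v = (6, -5).
Solve U^T U · c = U^T v for the coefficients: c = (23/51, -12/17). The projection is proj_W(v) = U c.
Check: (v - proj_W(v)) · u_1 = 0  (should be 0).
Check: (v - proj_W(v)) · u_2 = 0  (should be 0).
Result: proj_W(v) = (-1/17, 24/17, -35/17).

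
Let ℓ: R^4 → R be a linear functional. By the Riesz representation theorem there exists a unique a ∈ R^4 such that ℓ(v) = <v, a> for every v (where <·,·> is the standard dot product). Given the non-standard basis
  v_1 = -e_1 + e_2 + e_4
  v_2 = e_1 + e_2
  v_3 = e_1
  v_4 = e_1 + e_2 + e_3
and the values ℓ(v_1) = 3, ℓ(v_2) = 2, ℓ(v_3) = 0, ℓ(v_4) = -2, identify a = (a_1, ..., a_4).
a = (0, 2, -4, 1)

Write a = (a_1, ..., a_4) in the standard basis. For each basis vector v_i, ℓ(v_i) = <v_i, a> is a linear equation in the a_j's. Collect the n equations into a matrix system V a = ℓ, where row i of V is v_i (expressed in the standard basis). Since V is invertible (lower-triangular with 1s on the diagonal, up to permutation), solve by back-substitution:
  V =
[[-1, 1, 0, 1],
 [1, 1, 0, 0],
 [1, 0, 0, 0],
 [1, 1, 1, 0]]
  V a = (3, 2, 0, -2)
Solving gives a = (0, 2, -4, 1).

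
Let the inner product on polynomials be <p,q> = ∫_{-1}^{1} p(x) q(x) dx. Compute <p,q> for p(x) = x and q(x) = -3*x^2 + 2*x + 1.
<p,q> = 4/3

Expand the product: p(x)·q(x) = -3*x^3 + 2*x^2 + x.
∫_{-1}^{1} of each monomial x^k gives [2/(k+1) if k even, 0 if k odd]. Integrating term-by-term (or equivalently evaluating the antiderivative F(x) = -3*x^4/4 + 2*x^3/3 + x^2/2 at the endpoints):
  F(1) − F(−1) = 5/12 − (-11/12) = 4/3.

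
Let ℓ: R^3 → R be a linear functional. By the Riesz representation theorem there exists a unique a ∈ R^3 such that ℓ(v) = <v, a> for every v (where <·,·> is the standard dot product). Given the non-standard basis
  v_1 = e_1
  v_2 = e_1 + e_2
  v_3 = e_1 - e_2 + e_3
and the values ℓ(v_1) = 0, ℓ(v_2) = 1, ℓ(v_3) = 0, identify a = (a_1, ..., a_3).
a = (0, 1, 1)

Write a = (a_1, ..., a_3) in the standard basis. For each basis vector v_i, ℓ(v_i) = <v_i, a> is a linear equation in the a_j's. Collect the n equations into a matrix system V a = ℓ, where row i of V is v_i (expressed in the standard basis). Since V is invertible (lower-triangular with 1s on the diagonal, up to permutation), solve by back-substitution:
  V =
[[1, 0, 0],
 [1, 1, 0],
 [1, -1, 1]]
  V a = (0, 1, 0)
Solving gives a = (0, 1, 1).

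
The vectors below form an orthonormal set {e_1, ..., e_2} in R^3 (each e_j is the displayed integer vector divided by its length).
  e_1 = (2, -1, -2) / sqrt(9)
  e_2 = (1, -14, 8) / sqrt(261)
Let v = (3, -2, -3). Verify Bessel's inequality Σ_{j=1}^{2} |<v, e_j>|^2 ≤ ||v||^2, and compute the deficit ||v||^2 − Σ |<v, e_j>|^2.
Σ |<v, e_j>|^2 = 637/29; ||v||^2 = 22; deficit = 1/29

Write each e_j = u_j / sqrt(<u_j, u_j>) where u_j is the displayed integer vector. Then <v, e_j> = <v, u_j> / sqrt(<u_j, u_j>), so |<v, e_j>|^2 = <v, u_j>^2 / <u_j, u_j>.
Coefficients: <v, e_1> = 14/sqrt(9), <v, e_2> = 7/sqrt(261).
Square and sum: Σ |<v, e_j>|^2 = 637/29.
Compute ||v||^2 = v·v = 22.
Deficit = 22 − 637/29 = 1/29 ≥ 0, confirming Bessel's inequality. (The deficit equals ||v − Σ <v,e_j> e_j||^2, the squared distance from v to span{e_j}.)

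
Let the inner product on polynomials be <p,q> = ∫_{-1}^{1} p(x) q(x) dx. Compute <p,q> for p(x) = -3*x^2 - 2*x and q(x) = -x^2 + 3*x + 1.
<p,q> = -24/5

Expand the product: p(x)·q(x) = 3*x^4 - 7*x^3 - 9*x^2 - 2*x.
∫_{-1}^{1} of each monomial x^k gives [2/(k+1) if k even, 0 if k odd]. Integrating term-by-term (or equivalently evaluating the antiderivative F(x) = 3*x^5/5 - 7*x^4/4 - 3*x^3 - x^2 at the endpoints):
  F(1) − F(−1) = -103/20 − (-7/20) = -24/5.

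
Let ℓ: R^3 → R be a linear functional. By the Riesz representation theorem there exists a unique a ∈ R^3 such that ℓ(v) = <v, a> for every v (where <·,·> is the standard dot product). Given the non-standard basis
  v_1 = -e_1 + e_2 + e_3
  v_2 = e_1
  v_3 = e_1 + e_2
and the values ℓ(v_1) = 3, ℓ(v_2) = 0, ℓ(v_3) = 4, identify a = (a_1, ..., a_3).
a = (0, 4, -1)

Write a = (a_1, ..., a_3) in the standard basis. For each basis vector v_i, ℓ(v_i) = <v_i, a> is a linear equation in the a_j's. Collect the n equations into a matrix system V a = ℓ, where row i of V is v_i (expressed in the standard basis). Since V is invertible (lower-triangular with 1s on the diagonal, up to permutation), solve by back-substitution:
  V =
[[-1, 1, 1],
 [1, 0, 0],
 [1, 1, 0]]
  V a = (3, 0, 4)
Solving gives a = (0, 4, -1).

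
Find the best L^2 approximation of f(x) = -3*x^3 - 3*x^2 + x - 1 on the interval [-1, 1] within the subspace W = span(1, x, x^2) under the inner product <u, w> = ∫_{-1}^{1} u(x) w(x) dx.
g(x) = -3*x^2 - 4*x/5 - 1

The best approximation g ∈ W is the orthogonal projection of f onto W. Writing g = a_0 + a_1 x + a_2 x^2, the coefficients solve the normal equations G · a = b where
  G_{ij} = <φ_i, φ_j> and b_i = <f, φ_i>, with φ_0 = 1, φ_1 = x, φ_2 = x^2.
G =
  [2, 0, 2/3]
  [0, 2/3, 0]
  [2/3, 0, 2/5],
b = (-4, -8/15, -28/15).
Solving gives a_0 = -1, a_1 = -4/5, a_2 = -3, so
  g(x) = -3*x^2 - 4*x/5 - 1.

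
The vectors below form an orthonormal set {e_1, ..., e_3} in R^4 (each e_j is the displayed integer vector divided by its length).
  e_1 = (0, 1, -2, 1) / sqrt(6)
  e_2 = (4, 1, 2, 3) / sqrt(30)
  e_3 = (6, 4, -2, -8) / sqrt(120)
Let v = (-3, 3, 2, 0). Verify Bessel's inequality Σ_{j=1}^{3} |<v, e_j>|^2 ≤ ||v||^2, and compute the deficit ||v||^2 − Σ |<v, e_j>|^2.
Σ |<v, e_j>|^2 = 11/6; ||v||^2 = 22; deficit = 121/6

Write each e_j = u_j / sqrt(<u_j, u_j>) where u_j is the displayed integer vector. Then <v, e_j> = <v, u_j> / sqrt(<u_j, u_j>), so |<v, e_j>|^2 = <v, u_j>^2 / <u_j, u_j>.
Coefficients: <v, e_1> = -1/sqrt(6), <v, e_2> = -5/sqrt(30), <v, e_3> = -10/sqrt(120).
Square and sum: Σ |<v, e_j>|^2 = 11/6.
Compute ||v||^2 = v·v = 22.
Deficit = 22 − 11/6 = 121/6 ≥ 0, confirming Bessel's inequality. (The deficit equals ||v − Σ <v,e_j> e_j||^2, the squared distance from v to span{e_j}.)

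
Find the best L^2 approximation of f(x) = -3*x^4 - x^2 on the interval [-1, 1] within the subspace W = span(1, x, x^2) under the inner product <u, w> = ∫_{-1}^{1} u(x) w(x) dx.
g(x) = 9/35 - 25*x^2/7

The best approximation g ∈ W is the orthogonal projection of f onto W. Writing g = a_0 + a_1 x + a_2 x^2, the coefficients solve the normal equations G · a = b where
  G_{ij} = <φ_i, φ_j> and b_i = <f, φ_i>, with φ_0 = 1, φ_1 = x, φ_2 = x^2.
G =
  [2, 0, 2/3]
  [0, 2/3, 0]
  [2/3, 0, 2/5],
b = (-28/15, 0, -44/35).
Solving gives a_0 = 9/35, a_1 = 0, a_2 = -25/7, so
  g(x) = 9/35 - 25*x^2/7.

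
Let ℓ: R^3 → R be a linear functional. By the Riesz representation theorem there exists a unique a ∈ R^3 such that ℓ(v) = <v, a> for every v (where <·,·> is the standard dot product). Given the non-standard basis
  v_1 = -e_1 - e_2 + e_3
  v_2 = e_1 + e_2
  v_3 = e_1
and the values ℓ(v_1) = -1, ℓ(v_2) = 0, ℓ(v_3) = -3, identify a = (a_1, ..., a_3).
a = (-3, 3, -1)

Write a = (a_1, ..., a_3) in the standard basis. For each basis vector v_i, ℓ(v_i) = <v_i, a> is a linear equation in the a_j's. Collect the n equations into a matrix system V a = ℓ, where row i of V is v_i (expressed in the standard basis). Since V is invertible (lower-triangular with 1s on the diagonal, up to permutation), solve by back-substitution:
  V =
[[-1, -1, 1],
 [1, 1, 0],
 [1, 0, 0]]
  V a = (-1, 0, -3)
Solving gives a = (-3, 3, -1).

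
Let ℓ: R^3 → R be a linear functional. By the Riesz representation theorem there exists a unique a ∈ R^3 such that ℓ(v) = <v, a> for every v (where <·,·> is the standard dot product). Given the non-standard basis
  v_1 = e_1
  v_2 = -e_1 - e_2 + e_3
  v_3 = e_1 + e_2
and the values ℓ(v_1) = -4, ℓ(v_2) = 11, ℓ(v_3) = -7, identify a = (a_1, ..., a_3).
a = (-4, -3, 4)

Write a = (a_1, ..., a_3) in the standard basis. For each basis vector v_i, ℓ(v_i) = <v_i, a> is a linear equation in the a_j's. Collect the n equations into a matrix system V a = ℓ, where row i of V is v_i (expressed in the standard basis). Since V is invertible (lower-triangular with 1s on the diagonal, up to permutation), solve by back-substitution:
  V =
[[1, 0, 0],
 [-1, -1, 1],
 [1, 1, 0]]
  V a = (-4, 11, -7)
Solving gives a = (-4, -3, 4).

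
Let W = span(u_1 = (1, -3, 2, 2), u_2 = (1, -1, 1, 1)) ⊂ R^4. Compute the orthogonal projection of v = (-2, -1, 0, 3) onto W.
proj_W(v) = (-1, -2, 1/2, 1/2)

Set up U = [u_1 | ... | u_2] ∈ R^(4×2). The projector onto W = col(U) is P = U (U^T U)^(-1) U^T.
Compute U^T U =
  [18, 8]
  [8, 4],
and U^T v = (7, 2).
Solve U^T U · c = U^T v for the coefficients: c = (3/2, -5/2). The projection is proj_W(v) = U c.
Check: (v - proj_W(v)) · u_1 = 0  (should be 0).
Check: (v - proj_W(v)) · u_2 = 0  (should be 0).
Result: proj_W(v) = (-1, -2, 1/2, 1/2).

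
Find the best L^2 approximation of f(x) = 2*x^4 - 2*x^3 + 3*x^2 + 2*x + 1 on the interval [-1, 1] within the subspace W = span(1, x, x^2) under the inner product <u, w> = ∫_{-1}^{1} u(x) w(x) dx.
g(x) = 33*x^2/7 + 4*x/5 + 29/35

The best approximation g ∈ W is the orthogonal projection of f onto W. Writing g = a_0 + a_1 x + a_2 x^2, the coefficients solve the normal equations G · a = b where
  G_{ij} = <φ_i, φ_j> and b_i = <f, φ_i>, with φ_0 = 1, φ_1 = x, φ_2 = x^2.
G =
  [2, 0, 2/3]
  [0, 2/3, 0]
  [2/3, 0, 2/5],
b = (24/5, 8/15, 256/105).
Solving gives a_0 = 29/35, a_1 = 4/5, a_2 = 33/7, so
  g(x) = 33*x^2/7 + 4*x/5 + 29/35.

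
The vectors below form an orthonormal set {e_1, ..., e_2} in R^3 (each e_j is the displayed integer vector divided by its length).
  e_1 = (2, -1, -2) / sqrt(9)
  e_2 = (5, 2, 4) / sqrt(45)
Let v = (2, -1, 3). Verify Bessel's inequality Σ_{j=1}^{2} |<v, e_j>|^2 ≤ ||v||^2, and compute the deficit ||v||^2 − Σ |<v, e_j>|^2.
Σ |<v, e_j>|^2 = 9; ||v||^2 = 14; deficit = 5

Write each e_j = u_j / sqrt(<u_j, u_j>) where u_j is the displayed integer vector. Then <v, e_j> = <v, u_j> / sqrt(<u_j, u_j>), so |<v, e_j>|^2 = <v, u_j>^2 / <u_j, u_j>.
Coefficients: <v, e_1> = -1/sqrt(9), <v, e_2> = 20/sqrt(45).
Square and sum: Σ |<v, e_j>|^2 = 9.
Compute ||v||^2 = v·v = 14.
Deficit = 14 − 9 = 5 ≥ 0, confirming Bessel's inequality. (The deficit equals ||v − Σ <v,e_j> e_j||^2, the squared distance from v to span{e_j}.)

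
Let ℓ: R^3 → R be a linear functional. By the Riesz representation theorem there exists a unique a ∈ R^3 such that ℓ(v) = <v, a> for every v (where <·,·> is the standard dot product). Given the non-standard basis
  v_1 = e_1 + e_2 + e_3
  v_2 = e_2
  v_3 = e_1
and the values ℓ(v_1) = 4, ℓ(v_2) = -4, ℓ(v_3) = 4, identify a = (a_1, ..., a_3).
a = (4, -4, 4)

Write a = (a_1, ..., a_3) in the standard basis. For each basis vector v_i, ℓ(v_i) = <v_i, a> is a linear equation in the a_j's. Collect the n equations into a matrix system V a = ℓ, where row i of V is v_i (expressed in the standard basis). Since V is invertible (lower-triangular with 1s on the diagonal, up to permutation), solve by back-substitution:
  V =
[[1, 1, 1],
 [0, 1, 0],
 [1, 0, 0]]
  V a = (4, -4, 4)
Solving gives a = (4, -4, 4).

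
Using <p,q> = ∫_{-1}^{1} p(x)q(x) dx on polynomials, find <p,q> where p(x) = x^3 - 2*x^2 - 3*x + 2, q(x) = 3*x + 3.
<p,q> = 16/5

Expand the product: p(x)·q(x) = 3*x^4 - 3*x^3 - 15*x^2 - 3*x + 6.
∫_{-1}^{1} of each monomial x^k gives [2/(k+1) if k even, 0 if k odd]. Integrating term-by-term (or equivalently evaluating the antiderivative F(x) = 3*x^5/5 - 3*x^4/4 - 5*x^3 - 3*x^2/2 + 6*x at the endpoints):
  F(1) − F(−1) = -13/20 − (-77/20) = 16/5.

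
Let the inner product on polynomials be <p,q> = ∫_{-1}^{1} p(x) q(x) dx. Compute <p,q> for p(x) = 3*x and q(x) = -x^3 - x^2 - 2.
<p,q> = -6/5

Expand the product: p(x)·q(x) = -3*x^4 - 3*x^3 - 6*x.
∫_{-1}^{1} of each monomial x^k gives [2/(k+1) if k even, 0 if k odd]. Integrating term-by-term (or equivalently evaluating the antiderivative F(x) = -3*x^5/5 - 3*x^4/4 - 3*x^2 at the endpoints):
  F(1) − F(−1) = -87/20 − (-63/20) = -6/5.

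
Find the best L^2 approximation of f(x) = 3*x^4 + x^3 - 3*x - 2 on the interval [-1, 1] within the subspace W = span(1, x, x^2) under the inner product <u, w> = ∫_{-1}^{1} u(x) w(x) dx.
g(x) = 18*x^2/7 - 12*x/5 - 79/35

The best approximation g ∈ W is the orthogonal projection of f onto W. Writing g = a_0 + a_1 x + a_2 x^2, the coefficients solve the normal equations G · a = b where
  G_{ij} = <φ_i, φ_j> and b_i = <f, φ_i>, with φ_0 = 1, φ_1 = x, φ_2 = x^2.
G =
  [2, 0, 2/3]
  [0, 2/3, 0]
  [2/3, 0, 2/5],
b = (-14/5, -8/5, -10/21).
Solving gives a_0 = -79/35, a_1 = -12/5, a_2 = 18/7, so
  g(x) = 18*x^2/7 - 12*x/5 - 79/35.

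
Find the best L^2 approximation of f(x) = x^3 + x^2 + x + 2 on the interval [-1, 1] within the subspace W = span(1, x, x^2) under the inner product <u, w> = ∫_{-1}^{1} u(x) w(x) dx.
g(x) = x^2 + 8*x/5 + 2

The best approximation g ∈ W is the orthogonal projection of f onto W. Writing g = a_0 + a_1 x + a_2 x^2, the coefficients solve the normal equations G · a = b where
  G_{ij} = <φ_i, φ_j> and b_i = <f, φ_i>, with φ_0 = 1, φ_1 = x, φ_2 = x^2.
G =
  [2, 0, 2/3]
  [0, 2/3, 0]
  [2/3, 0, 2/5],
b = (14/3, 16/15, 26/15).
Solving gives a_0 = 2, a_1 = 8/5, a_2 = 1, so
  g(x) = x^2 + 8*x/5 + 2.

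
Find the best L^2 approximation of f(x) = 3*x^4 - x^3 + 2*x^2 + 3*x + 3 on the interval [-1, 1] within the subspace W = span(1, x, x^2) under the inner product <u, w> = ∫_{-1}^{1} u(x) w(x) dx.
g(x) = 32*x^2/7 + 12*x/5 + 96/35

The best approximation g ∈ W is the orthogonal projection of f onto W. Writing g = a_0 + a_1 x + a_2 x^2, the coefficients solve the normal equations G · a = b where
  G_{ij} = <φ_i, φ_j> and b_i = <f, φ_i>, with φ_0 = 1, φ_1 = x, φ_2 = x^2.
G =
  [2, 0, 2/3]
  [0, 2/3, 0]
  [2/3, 0, 2/5],
b = (128/15, 8/5, 128/35).
Solving gives a_0 = 96/35, a_1 = 12/5, a_2 = 32/7, so
  g(x) = 32*x^2/7 + 12*x/5 + 96/35.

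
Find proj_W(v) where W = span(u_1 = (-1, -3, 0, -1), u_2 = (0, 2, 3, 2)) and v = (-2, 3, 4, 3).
proj_W(v) = (-22/123, 302/123, 184/41, 346/123)

Set up U = [u_1 | ... | u_2] ∈ R^(4×2). The projector onto W = col(U) is P = U (U^T U)^(-1) U^T.
Compute U^T U =
  [11, -8]
  [-8, 17],
and U^T v = (-10, 24).
Solve U^T U · c = U^T v for the coefficients: c = (22/123, 184/123). The projection is proj_W(v) = U c.
Check: (v - proj_W(v)) · u_1 = 0  (should be 0).
Check: (v - proj_W(v)) · u_2 = 0  (should be 0).
Result: proj_W(v) = (-22/123, 302/123, 184/41, 346/123).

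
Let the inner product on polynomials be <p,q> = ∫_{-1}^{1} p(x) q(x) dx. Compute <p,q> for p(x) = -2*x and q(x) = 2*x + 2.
<p,q> = -8/3

Expand the product: p(x)·q(x) = -4*x^2 - 4*x.
∫_{-1}^{1} of each monomial x^k gives [2/(k+1) if k even, 0 if k odd]. Integrating term-by-term (or equivalently evaluating the antiderivative F(x) = -4*x^3/3 - 2*x^2 at the endpoints):
  F(1) − F(−1) = -10/3 − (-2/3) = -8/3.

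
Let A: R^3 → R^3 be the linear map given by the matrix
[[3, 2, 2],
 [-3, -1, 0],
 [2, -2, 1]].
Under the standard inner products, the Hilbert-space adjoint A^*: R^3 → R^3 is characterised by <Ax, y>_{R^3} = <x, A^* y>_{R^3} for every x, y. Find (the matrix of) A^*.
A^* = A^T =
[[3, -3, 2],
 [2, -1, -2],
 [2, 0, 1]]

For real matrices with standard dot products, the defining identity <Ax, y> = <x, A^* y> gives (Ax)^T y = x^T (A^*) y, i.e. x^T A^T y = x^T (A^*) y. Since this holds for all x, y, we must have A^* = A^T. Therefore
A^* =
[[3, -3, 2],
 [2, -1, -2],
 [2, 0, 1]].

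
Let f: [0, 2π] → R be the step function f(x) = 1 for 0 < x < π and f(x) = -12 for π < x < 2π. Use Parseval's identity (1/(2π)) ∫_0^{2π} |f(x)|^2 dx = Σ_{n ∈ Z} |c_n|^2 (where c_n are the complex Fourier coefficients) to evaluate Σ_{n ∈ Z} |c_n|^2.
Σ |c_n|^2 = 145/2

Parseval equates the L^2 energy of f (normalised by 1/(2π)) with the ℓ^2 sum of its Fourier coefficients: (1/(2π)) ∫_0^{2π} |f|^2 = Σ |c_n|^2.
Compute the left side: (1/(2π)) [∫_0^π 1^2 dx + ∫_π^{2π} (-12)^2 dx] = (1/(2π)) · (1π + 144π) = (1 + 144)/2 = 145/2.
So Σ_{n ∈ Z} |c_n|^2 = 145/2.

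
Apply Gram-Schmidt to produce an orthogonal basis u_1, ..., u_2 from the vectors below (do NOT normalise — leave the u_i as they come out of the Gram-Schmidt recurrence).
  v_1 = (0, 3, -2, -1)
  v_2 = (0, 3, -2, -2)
Orthogonal basis:
  u_1 = (0, 3, -2, -1)
  u_2 = (0, -3/14, 1/7, -13/14)

Apply the Gram-Schmidt recurrence
  u_1 = v_1
  u_i = v_i − Σ_{j<i} ((v_i · u_j) / (u_j · u_j)) · u_j.

Step by step this gives:
  u_1 = (0, 3, -2, -1)
  u_2 = (0, -3/14, 1/7, -13/14)

Orthogonality check:
  u_2 · u_1 = 0 (should be 0)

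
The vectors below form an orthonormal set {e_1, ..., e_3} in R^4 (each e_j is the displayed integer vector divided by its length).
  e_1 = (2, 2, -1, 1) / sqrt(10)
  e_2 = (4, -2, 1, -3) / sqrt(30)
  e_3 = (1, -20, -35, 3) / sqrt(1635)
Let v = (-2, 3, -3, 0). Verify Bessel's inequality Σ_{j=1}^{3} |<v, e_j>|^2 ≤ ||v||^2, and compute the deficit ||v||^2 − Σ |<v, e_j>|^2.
Σ |<v, e_j>|^2 = 7229/545; ||v||^2 = 22; deficit = 4761/545

Write each e_j = u_j / sqrt(<u_j, u_j>) where u_j is the displayed integer vector. Then <v, e_j> = <v, u_j> / sqrt(<u_j, u_j>), so |<v, e_j>|^2 = <v, u_j>^2 / <u_j, u_j>.
Coefficients: <v, e_1> = 5/sqrt(10), <v, e_2> = -17/sqrt(30), <v, e_3> = 43/sqrt(1635).
Square and sum: Σ |<v, e_j>|^2 = 7229/545.
Compute ||v||^2 = v·v = 22.
Deficit = 22 − 7229/545 = 4761/545 ≥ 0, confirming Bessel's inequality. (The deficit equals ||v − Σ <v,e_j> e_j||^2, the squared distance from v to span{e_j}.)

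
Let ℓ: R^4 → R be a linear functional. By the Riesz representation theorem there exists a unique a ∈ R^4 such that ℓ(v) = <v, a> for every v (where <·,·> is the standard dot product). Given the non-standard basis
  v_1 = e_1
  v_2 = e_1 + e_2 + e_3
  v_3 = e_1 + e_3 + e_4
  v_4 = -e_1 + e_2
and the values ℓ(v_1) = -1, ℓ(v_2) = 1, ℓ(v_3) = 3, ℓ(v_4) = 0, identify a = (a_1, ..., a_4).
a = (-1, -1, 3, 1)

Write a = (a_1, ..., a_4) in the standard basis. For each basis vector v_i, ℓ(v_i) = <v_i, a> is a linear equation in the a_j's. Collect the n equations into a matrix system V a = ℓ, where row i of V is v_i (expressed in the standard basis). Since V is invertible (lower-triangular with 1s on the diagonal, up to permutation), solve by back-substitution:
  V =
[[1, 0, 0, 0],
 [1, 1, 1, 0],
 [1, 0, 1, 1],
 [-1, 1, 0, 0]]
  V a = (-1, 1, 3, 0)
Solving gives a = (-1, -1, 3, 1).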